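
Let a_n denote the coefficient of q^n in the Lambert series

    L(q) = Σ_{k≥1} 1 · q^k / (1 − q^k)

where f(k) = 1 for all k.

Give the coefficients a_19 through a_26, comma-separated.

2, 6, 4, 4, 2, 8, 3, 4

n=19: 19·1 1·19  f→[1+1]=2
q^20  k|20↦f(k): 1:1 2:1 4:1 5:1 10:1 20:1  a_20=6
n=21: 21·1 7·3 3·7 1·21  f→[1+1+1+1]=4
d|22:{22,11,2,1}  Σf=1+1+1+1=4
n=23: 1·23 23·1  f→[1+1]=2
n=24: 24·1 12·2 8·3 6·4 4·6 3·8 2·12 1·24  f→[1+1+1+1+1+1+1+1]=8
n=25: 25·1 5·5 1·25  f→[1+1+1]=3
n=26: 1·26 2·13 13·2 26·1  f→[1+1+1+1]=4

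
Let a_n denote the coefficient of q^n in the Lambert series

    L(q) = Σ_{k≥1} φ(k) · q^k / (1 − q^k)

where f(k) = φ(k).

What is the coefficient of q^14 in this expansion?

n=14: 1·14 2·7 7·2 14·1  φ→[1+1+6+6]=14

a_14 = 14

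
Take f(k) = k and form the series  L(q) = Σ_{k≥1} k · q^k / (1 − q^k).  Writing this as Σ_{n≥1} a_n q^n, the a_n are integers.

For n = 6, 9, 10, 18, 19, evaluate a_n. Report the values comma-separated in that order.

n=6: 6·1 3·2 2·3 1·6  f→[6+3+2+1]=12
[q^9] f(9)=9,f(3)=3,f(1)=1 ⇒ 13
q^10  k|10↦f(k): 1:1 2:2 5:5 10:10  a_10=18
[q^18] f(18)=18,f(9)=9,f(6)=6,f(3)=3,f(2)=2,f(1)=1 ⇒ 39
[q^19] f(19)=19,f(1)=1 ⇒ 20

12, 13, 18, 39, 20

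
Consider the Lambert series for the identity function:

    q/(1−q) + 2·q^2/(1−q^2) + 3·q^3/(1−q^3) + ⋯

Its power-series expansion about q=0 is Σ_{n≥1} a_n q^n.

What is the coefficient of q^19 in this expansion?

d|19:{1,19}  Σf=1+19=20

a_19 = 20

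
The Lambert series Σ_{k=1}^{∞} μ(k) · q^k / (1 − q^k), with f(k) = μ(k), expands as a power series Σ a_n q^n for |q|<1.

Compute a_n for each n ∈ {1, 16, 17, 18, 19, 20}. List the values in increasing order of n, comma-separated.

1, 0, 0, 0, 0, 0

d|1:{1}  Σμ=1=1
[q^16] μ(16)=0,μ(8)=0,μ(4)=0,μ(2)=-1,μ(1)=1 ⇒ 0
d|17:{17,1}  Σμ=(-1)+1=0
q^18  k|18↦μ(k): 1:1 2:-1 3:-1 6:1 9:0 18:0  a_18=0
q^19  k|19↦μ(k): 1:1 19:-1  a_19=0
q^20  k|20↦μ(k): 20:0 10:1 5:-1 4:0 2:-1 1:1  a_20=0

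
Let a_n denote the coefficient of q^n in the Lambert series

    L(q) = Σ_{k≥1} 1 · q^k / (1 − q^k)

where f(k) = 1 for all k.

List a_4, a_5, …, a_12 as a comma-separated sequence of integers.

q^4  k|4↦f(k): 4:1 2:1 1:1  a_4=3
n=5: 1·5 5·1  f→[1+1]=2
[q^6] f(1)=1,f(2)=1,f(3)=1,f(6)=1 ⇒ 4
[q^7] f(1)=1,f(7)=1 ⇒ 2
q^8  k|8↦f(k): 8:1 4:1 2:1 1:1  a_8=4
[q^9] f(9)=1,f(3)=1,f(1)=1 ⇒ 3
d|10:{10,5,2,1}  Σf=1+1+1+1=4
d|11:{1,11}  Σf=1+1=2
q^12  k|12↦f(k): 1:1 2:1 3:1 4:1 6:1 12:1  a_12=6

3, 2, 4, 2, 4, 3, 4, 2, 6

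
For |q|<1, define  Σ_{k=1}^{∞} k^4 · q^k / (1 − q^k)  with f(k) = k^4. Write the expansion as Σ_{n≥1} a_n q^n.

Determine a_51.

a_51 = 6848804

q^51  k|51↦f(k): 1:1 3:81 17:83521 51:6765201  a_51=6848804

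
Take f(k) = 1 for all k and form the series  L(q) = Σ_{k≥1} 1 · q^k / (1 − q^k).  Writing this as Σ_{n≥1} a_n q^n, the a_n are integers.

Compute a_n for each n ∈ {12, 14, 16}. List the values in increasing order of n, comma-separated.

q^12  k|12↦f(k): 12:1 6:1 4:1 3:1 2:1 1:1  a_12=6
q^14  k|14↦f(k): 1:1 2:1 7:1 14:1  a_14=4
n=16: 1·16 2·8 4·4 8·2 16·1  f→[1+1+1+1+1]=5

6, 4, 5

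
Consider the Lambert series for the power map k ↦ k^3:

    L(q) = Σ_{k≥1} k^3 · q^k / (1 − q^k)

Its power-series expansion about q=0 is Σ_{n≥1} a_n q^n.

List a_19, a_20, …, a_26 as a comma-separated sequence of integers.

n=19: 19·1 1·19  f→[6859+1]=6860
d|20:{1,2,4,5,10,20}  Σf=1+8+64+125+1000+8000=9198
[q^21] f(21)=9261,f(7)=343,f(3)=27,f(1)=1 ⇒ 9632
n=22: 1·22 2·11 11·2 22·1  f→[1+8+1331+10648]=11988
d|23:{1,23}  Σf=1+12167=12168
n=24: 24·1 12·2 8·3 6·4 4·6 3·8 2·12 1·24  f→[13824+1728+512+216+64+27+8+1]=16380
[q^25] f(25)=15625,f(5)=125,f(1)=1 ⇒ 15751
n=26: 1·26 2·13 13·2 26·1  f→[1+8+2197+17576]=19782

6860, 9198, 9632, 11988, 12168, 16380, 15751, 19782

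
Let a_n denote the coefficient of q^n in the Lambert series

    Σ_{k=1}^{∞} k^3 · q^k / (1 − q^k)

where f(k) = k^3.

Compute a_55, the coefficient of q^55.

q^55  k|55↦f(k): 1:1 5:125 11:1331 55:166375  a_55=167832

a_55 = 167832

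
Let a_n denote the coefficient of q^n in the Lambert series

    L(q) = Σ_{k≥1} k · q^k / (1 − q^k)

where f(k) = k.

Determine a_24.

a_24 = 60

[q^24] f(1)=1,f(2)=2,f(3)=3,f(4)=4,f(6)=6,f(8)=8,f(12)=12,f(24)=24 ⇒ 60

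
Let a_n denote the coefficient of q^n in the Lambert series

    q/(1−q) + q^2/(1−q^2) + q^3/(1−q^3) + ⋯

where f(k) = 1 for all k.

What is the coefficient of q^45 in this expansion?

a_45 = 6

[q^45] f(45)=1,f(15)=1,f(9)=1,f(5)=1,f(3)=1,f(1)=1 ⇒ 6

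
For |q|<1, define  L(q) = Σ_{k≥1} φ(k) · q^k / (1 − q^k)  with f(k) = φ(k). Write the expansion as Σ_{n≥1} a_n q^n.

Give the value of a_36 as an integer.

q^36  k|36↦φ(k): 1:1 2:1 3:2 4:2 6:2 9:6 12:4 18:6 36:12  a_36=36

a_36 = 36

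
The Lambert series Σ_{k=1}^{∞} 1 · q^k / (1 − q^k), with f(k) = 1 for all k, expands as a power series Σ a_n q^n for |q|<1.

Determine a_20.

q^20  k|20↦f(k): 20:1 10:1 5:1 4:1 2:1 1:1  a_20=6

a_20 = 6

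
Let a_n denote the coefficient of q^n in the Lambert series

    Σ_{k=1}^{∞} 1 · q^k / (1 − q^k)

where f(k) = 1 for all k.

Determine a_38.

a_38 = 4

q^38  k|38↦f(k): 1:1 2:1 19:1 38:1  a_38=4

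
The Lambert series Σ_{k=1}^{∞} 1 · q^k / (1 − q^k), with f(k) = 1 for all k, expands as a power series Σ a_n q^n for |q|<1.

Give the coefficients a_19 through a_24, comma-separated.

[q^19] f(1)=1,f(19)=1 ⇒ 2
q^20  k|20↦f(k): 1:1 2:1 4:1 5:1 10:1 20:1  a_20=6
n=21: 21·1 7·3 3·7 1·21  f→[1+1+1+1]=4
[q^22] f(22)=1,f(11)=1,f(2)=1,f(1)=1 ⇒ 4
d|23:{1,23}  Σf=1+1=2
n=24: 24·1 12·2 8·3 6·4 4·6 3·8 2·12 1·24  f→[1+1+1+1+1+1+1+1]=8

2, 6, 4, 4, 2, 8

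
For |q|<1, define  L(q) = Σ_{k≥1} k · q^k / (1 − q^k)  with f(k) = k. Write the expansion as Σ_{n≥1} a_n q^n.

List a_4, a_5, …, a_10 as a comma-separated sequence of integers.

d|4:{4,2,1}  Σf=4+2+1=7
q^5  k|5↦f(k): 5:5 1:1  a_5=6
d|6:{1,2,3,6}  Σf=1+2+3+6=12
d|7:{7,1}  Σf=7+1=8
[q^8] f(8)=8,f(4)=4,f(2)=2,f(1)=1 ⇒ 15
d|9:{1,3,9}  Σf=1+3+9=13
[q^10] f(10)=10,f(5)=5,f(2)=2,f(1)=1 ⇒ 18

7, 6, 12, 8, 15, 13, 18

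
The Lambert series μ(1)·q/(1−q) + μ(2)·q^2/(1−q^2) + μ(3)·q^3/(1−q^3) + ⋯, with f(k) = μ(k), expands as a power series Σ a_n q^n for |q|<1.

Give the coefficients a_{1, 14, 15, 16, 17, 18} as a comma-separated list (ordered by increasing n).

[q^1] μ(1)=1 ⇒ 1
q^14  k|14↦μ(k): 1:1 2:-1 7:-1 14:1  a_14=0
[q^15] μ(1)=1,μ(3)=-1,μ(5)=-1,μ(15)=1 ⇒ 0
[q^16] μ(1)=1,μ(2)=-1,μ(4)=0,μ(8)=0,μ(16)=0 ⇒ 0
q^17  k|17↦μ(k): 17:-1 1:1  a_17=0
q^18  k|18↦μ(k): 1:1 2:-1 3:-1 6:1 9:0 18:0  a_18=0

1, 0, 0, 0, 0, 0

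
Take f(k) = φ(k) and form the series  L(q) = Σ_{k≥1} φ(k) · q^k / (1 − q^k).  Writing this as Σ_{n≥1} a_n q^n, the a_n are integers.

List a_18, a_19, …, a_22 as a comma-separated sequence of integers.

q^18  k|18↦φ(k): 1:1 2:1 3:2 6:2 9:6 18:6  a_18=18
[q^19] φ(19)=18,φ(1)=1 ⇒ 19
d|20:{20,10,5,4,2,1}  Σφ=8+4+4+2+1+1=20
[q^21] φ(1)=1,φ(3)=2,φ(7)=6,φ(21)=12 ⇒ 21
d|22:{22,11,2,1}  Σφ=10+10+1+1=22

18, 19, 20, 21, 22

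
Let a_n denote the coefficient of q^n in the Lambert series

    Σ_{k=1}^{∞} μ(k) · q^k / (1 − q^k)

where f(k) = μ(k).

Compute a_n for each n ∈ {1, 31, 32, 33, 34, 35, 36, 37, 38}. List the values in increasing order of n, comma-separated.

1, 0, 0, 0, 0, 0, 0, 0, 0

n=1: 1·1  μ→[1]=1
[q^31] μ(1)=1,μ(31)=-1 ⇒ 0
q^32  k|32↦μ(k): 32:0 16:0 8:0 4:0 2:-1 1:1  a_32=0
[q^33] μ(33)=1,μ(11)=-1,μ(3)=-1,μ(1)=1 ⇒ 0
d|34:{34,17,2,1}  Σμ=1+(-1)+(-1)+1=0
[q^35] μ(35)=1,μ(7)=-1,μ(5)=-1,μ(1)=1 ⇒ 0
n=36: 1·36 2·18 3·12 4·9 6·6 9·4 12·3 18·2 36·1  μ→[1+(-1)+(-1)+0+1+0+0+0+0]=0
n=37: 1·37 37·1  μ→[1+(-1)]=0
n=38: 38·1 19·2 2·19 1·38  μ→[1+(-1)+(-1)+1]=0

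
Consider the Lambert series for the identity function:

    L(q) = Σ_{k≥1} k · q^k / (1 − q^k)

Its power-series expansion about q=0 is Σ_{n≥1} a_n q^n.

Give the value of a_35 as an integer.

d|35:{1,5,7,35}  Σf=1+5+7+35=48

a_35 = 48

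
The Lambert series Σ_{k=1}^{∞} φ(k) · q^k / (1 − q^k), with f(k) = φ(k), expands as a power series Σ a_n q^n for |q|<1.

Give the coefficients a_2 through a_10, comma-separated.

d|2:{1,2}  Σφ=1+1=2
d|3:{3,1}  Σφ=2+1=3
d|4:{1,2,4}  Σφ=1+1+2=4
[q^5] φ(1)=1,φ(5)=4 ⇒ 5
[q^6] φ(6)=2,φ(3)=2,φ(2)=1,φ(1)=1 ⇒ 6
[q^7] φ(1)=1,φ(7)=6 ⇒ 7
q^8  k|8↦φ(k): 1:1 2:1 4:2 8:4  a_8=8
[q^9] φ(1)=1,φ(3)=2,φ(9)=6 ⇒ 9
q^10  k|10↦φ(k): 1:1 2:1 5:4 10:4  a_10=10

2, 3, 4, 5, 6, 7, 8, 9, 10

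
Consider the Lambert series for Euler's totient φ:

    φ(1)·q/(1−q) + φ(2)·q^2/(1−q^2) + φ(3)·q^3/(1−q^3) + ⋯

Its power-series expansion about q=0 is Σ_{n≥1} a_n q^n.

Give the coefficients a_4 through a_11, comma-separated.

n=4: 4·1 2·2 1·4  φ→[2+1+1]=4
[q^5] φ(1)=1,φ(5)=4 ⇒ 5
n=6: 1·6 2·3 3·2 6·1  φ→[1+1+2+2]=6
d|7:{7,1}  Σφ=6+1=7
q^8  k|8↦φ(k): 8:4 4:2 2:1 1:1  a_8=8
[q^9] φ(9)=6,φ(3)=2,φ(1)=1 ⇒ 9
n=10: 10·1 5·2 2·5 1·10  φ→[4+4+1+1]=10
d|11:{1,11}  Σφ=1+10=11

4, 5, 6, 7, 8, 9, 10, 11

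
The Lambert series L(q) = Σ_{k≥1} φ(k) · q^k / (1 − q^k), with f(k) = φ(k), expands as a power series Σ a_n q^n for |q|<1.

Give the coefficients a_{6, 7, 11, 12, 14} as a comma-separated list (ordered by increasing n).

q^6  k|6↦φ(k): 1:1 2:1 3:2 6:2  a_6=6
q^7  k|7↦φ(k): 7:6 1:1  a_7=7
d|11:{11,1}  Σφ=10+1=11
n=12: 12·1 6·2 4·3 3·4 2·6 1·12  φ→[4+2+2+2+1+1]=12
q^14  k|14↦φ(k): 1:1 2:1 7:6 14:6  a_14=14

6, 7, 11, 12, 14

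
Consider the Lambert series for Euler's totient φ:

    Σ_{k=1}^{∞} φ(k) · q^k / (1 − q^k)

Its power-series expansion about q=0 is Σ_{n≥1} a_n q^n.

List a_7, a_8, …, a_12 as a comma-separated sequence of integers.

d|7:{7,1}  Σφ=6+1=7
q^8  k|8↦φ(k): 8:4 4:2 2:1 1:1  a_8=8
d|9:{1,3,9}  Σφ=1+2+6=9
[q^10] φ(10)=4,φ(5)=4,φ(2)=1,φ(1)=1 ⇒ 10
q^11  k|11↦φ(k): 1:1 11:10  a_11=11
n=12: 12·1 6·2 4·3 3·4 2·6 1·12  φ→[4+2+2+2+1+1]=12

7, 8, 9, 10, 11, 12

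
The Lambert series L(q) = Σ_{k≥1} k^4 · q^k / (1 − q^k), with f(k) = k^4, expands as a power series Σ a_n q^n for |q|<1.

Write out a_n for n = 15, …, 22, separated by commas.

[q^15] f(1)=1,f(3)=81,f(5)=625,f(15)=50625 ⇒ 51332
[q^16] f(16)=65536,f(8)=4096,f(4)=256,f(2)=16,f(1)=1 ⇒ 69905
n=17: 17·1 1·17  f→[83521+1]=83522
d|18:{1,2,3,6,9,18}  Σf=1+16+81+1296+6561+104976=112931
[q^19] f(1)=1,f(19)=130321 ⇒ 130322
n=20: 1·20 2·10 4·5 5·4 10·2 20·1  f→[1+16+256+625+10000+160000]=170898
[q^21] f(21)=194481,f(7)=2401,f(3)=81,f(1)=1 ⇒ 196964
d|22:{1,2,11,22}  Σf=1+16+14641+234256=248914

51332, 69905, 83522, 112931, 130322, 170898, 196964, 248914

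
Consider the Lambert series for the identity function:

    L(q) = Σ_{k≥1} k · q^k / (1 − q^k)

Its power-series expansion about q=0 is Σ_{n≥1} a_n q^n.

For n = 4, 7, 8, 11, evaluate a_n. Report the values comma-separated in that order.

7, 8, 15, 12

n=4: 4·1 2·2 1·4  f→[4+2+1]=7
n=7: 1·7 7·1  f→[1+7]=8
q^8  k|8↦f(k): 1:1 2:2 4:4 8:8  a_8=15
q^11  k|11↦f(k): 1:1 11:11  a_11=12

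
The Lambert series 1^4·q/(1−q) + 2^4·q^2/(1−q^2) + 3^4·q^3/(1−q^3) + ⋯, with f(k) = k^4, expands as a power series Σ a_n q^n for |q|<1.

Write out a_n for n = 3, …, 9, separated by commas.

q^3  k|3↦f(k): 1:1 3:81  a_3=82
n=4: 4·1 2·2 1·4  f→[256+16+1]=273
n=5: 5·1 1·5  f→[625+1]=626
q^6  k|6↦f(k): 1:1 2:16 3:81 6:1296  a_6=1394
d|7:{7,1}  Σf=2401+1=2402
d|8:{8,4,2,1}  Σf=4096+256+16+1=4369
n=9: 1·9 3·3 9·1  f→[1+81+6561]=6643

82, 273, 626, 1394, 2402, 4369, 6643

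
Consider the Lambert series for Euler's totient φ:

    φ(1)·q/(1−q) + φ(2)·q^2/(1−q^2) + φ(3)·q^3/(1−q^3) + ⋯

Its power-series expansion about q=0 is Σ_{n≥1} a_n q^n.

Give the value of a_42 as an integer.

n=42: 42·1 21·2 14·3 7·6 6·7 3·14 2·21 1·42  φ→[12+12+6+6+2+2+1+1]=42

a_42 = 42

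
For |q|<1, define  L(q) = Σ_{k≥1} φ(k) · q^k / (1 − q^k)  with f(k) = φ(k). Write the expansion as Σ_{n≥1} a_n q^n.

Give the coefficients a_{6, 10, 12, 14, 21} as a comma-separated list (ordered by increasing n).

d|6:{1,2,3,6}  Σφ=1+1+2+2=6
[q^10] φ(10)=4,φ(5)=4,φ(2)=1,φ(1)=1 ⇒ 10
q^12  k|12↦φ(k): 12:4 6:2 4:2 3:2 2:1 1:1  a_12=12
d|14:{14,7,2,1}  Σφ=6+6+1+1=14
n=21: 1·21 3·7 7·3 21·1  φ→[1+2+6+12]=21

6, 10, 12, 14, 21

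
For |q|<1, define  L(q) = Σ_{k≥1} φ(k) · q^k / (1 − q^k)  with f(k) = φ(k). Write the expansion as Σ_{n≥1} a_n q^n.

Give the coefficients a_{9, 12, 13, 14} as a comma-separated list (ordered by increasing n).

n=9: 9·1 3·3 1·9  φ→[6+2+1]=9
n=12: 12·1 6·2 4·3 3·4 2·6 1·12  φ→[4+2+2+2+1+1]=12
q^13  k|13↦φ(k): 13:12 1:1  a_13=13
d|14:{14,7,2,1}  Σφ=6+6+1+1=14

9, 12, 13, 14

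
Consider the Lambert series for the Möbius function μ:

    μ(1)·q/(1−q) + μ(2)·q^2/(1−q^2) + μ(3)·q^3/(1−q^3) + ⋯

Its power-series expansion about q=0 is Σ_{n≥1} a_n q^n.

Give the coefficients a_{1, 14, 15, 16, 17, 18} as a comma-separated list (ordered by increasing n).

1, 0, 0, 0, 0, 0

d|1:{1}  Σμ=1=1
n=14: 14·1 7·2 2·7 1·14  μ→[1+(-1)+(-1)+1]=0
d|15:{1,3,5,15}  Σμ=1+(-1)+(-1)+1=0
n=16: 16·1 8·2 4·4 2·8 1·16  μ→[0+0+0+(-1)+1]=0
d|17:{17,1}  Σμ=(-1)+1=0
d|18:{1,2,3,6,9,18}  Σμ=1+(-1)+(-1)+1+0+0=0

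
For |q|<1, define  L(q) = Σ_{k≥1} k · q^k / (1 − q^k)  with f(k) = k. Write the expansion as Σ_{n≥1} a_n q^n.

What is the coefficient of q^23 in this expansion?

n=23: 23·1 1·23  f→[23+1]=24

a_23 = 24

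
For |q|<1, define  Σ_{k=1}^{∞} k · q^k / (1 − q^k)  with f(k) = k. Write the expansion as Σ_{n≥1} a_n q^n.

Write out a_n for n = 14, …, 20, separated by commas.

24, 24, 31, 18, 39, 20, 42

q^14  k|14↦f(k): 1:1 2:2 7:7 14:14  a_14=24
n=15: 1·15 3·5 5·3 15·1  f→[1+3+5+15]=24
q^16  k|16↦f(k): 1:1 2:2 4:4 8:8 16:16  a_16=31
q^17  k|17↦f(k): 17:17 1:1  a_17=18
q^18  k|18↦f(k): 18:18 9:9 6:6 3:3 2:2 1:1  a_18=39
q^19  k|19↦f(k): 19:19 1:1  a_19=20
[q^20] f(1)=1,f(2)=2,f(4)=4,f(5)=5,f(10)=10,f(20)=20 ⇒ 42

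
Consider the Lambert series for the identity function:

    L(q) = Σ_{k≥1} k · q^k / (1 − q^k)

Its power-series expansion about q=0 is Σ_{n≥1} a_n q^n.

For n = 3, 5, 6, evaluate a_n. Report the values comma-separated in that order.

q^3  k|3↦f(k): 3:3 1:1  a_3=4
n=5: 1·5 5·1  f→[1+5]=6
n=6: 6·1 3·2 2·3 1·6  f→[6+3+2+1]=12

4, 6, 12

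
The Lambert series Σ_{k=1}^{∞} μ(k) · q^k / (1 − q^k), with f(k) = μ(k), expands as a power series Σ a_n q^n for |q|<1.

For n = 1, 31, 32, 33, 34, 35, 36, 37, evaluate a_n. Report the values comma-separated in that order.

1, 0, 0, 0, 0, 0, 0, 0

n=1: 1·1  μ→[1]=1
[q^31] μ(31)=-1,μ(1)=1 ⇒ 0
n=32: 1·32 2·16 4·8 8·4 16·2 32·1  μ→[1+(-1)+0+0+0+0]=0
q^33  k|33↦μ(k): 33:1 11:-1 3:-1 1:1  a_33=0
n=34: 34·1 17·2 2·17 1·34  μ→[1+(-1)+(-1)+1]=0
n=35: 1·35 5·7 7·5 35·1  μ→[1+(-1)+(-1)+1]=0
q^36  k|36↦μ(k): 36:0 18:0 12:0 9:0 6:1 4:0 3:-1 2:-1 1:1  a_36=0
q^37  k|37↦μ(k): 37:-1 1:1  a_37=0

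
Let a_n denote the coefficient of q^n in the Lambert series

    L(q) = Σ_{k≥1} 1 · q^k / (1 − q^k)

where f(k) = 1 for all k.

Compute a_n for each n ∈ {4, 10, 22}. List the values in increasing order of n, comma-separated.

d|4:{1,2,4}  Σf=1+1+1=3
d|10:{1,2,5,10}  Σf=1+1+1+1=4
n=22: 22·1 11·2 2·11 1·22  f→[1+1+1+1]=4

3, 4, 4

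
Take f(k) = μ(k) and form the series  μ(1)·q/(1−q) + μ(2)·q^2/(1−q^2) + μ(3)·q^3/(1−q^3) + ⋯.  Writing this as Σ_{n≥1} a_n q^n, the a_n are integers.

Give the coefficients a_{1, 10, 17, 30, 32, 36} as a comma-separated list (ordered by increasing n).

1, 0, 0, 0, 0, 0

d|1:{1}  Σμ=1=1
n=10: 1·10 2·5 5·2 10·1  μ→[1+(-1)+(-1)+1]=0
[q^17] μ(1)=1,μ(17)=-1 ⇒ 0
n=30: 30·1 15·2 10·3 6·5 5·6 3·10 2·15 1·30  μ→[(-1)+1+1+1+(-1)+(-1)+(-1)+1]=0
[q^32] μ(1)=1,μ(2)=-1,μ(4)=0,μ(8)=0,μ(16)=0,μ(32)=0 ⇒ 0
d|36:{36,18,12,9,6,4,3,2,1}  Σμ=0+0+0+0+1+0+(-1)+(-1)+1=0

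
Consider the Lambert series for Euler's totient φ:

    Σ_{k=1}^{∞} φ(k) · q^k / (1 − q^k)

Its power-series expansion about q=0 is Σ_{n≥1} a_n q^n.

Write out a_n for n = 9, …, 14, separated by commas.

d|9:{1,3,9}  Σφ=1+2+6=9
n=10: 1·10 2·5 5·2 10·1  φ→[1+1+4+4]=10
d|11:{1,11}  Σφ=1+10=11
d|12:{12,6,4,3,2,1}  Σφ=4+2+2+2+1+1=12
q^13  k|13↦φ(k): 13:12 1:1  a_13=13
q^14  k|14↦φ(k): 1:1 2:1 7:6 14:6  a_14=14

9, 10, 11, 12, 13, 14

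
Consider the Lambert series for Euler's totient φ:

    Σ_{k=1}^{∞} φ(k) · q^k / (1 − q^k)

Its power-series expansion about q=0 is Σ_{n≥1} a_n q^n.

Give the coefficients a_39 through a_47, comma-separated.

n=39: 39·1 13·3 3·13 1·39  φ→[24+12+2+1]=39
n=40: 1·40 2·20 4·10 5·8 8·5 10·4 20·2 40·1  φ→[1+1+2+4+4+4+8+16]=40
q^41  k|41↦φ(k): 41:40 1:1  a_41=41
q^42  k|42↦φ(k): 1:1 2:1 3:2 6:2 7:6 14:6 21:12 42:12  a_42=42
q^43  k|43↦φ(k): 43:42 1:1  a_43=43
q^44  k|44↦φ(k): 1:1 2:1 4:2 11:10 22:10 44:20  a_44=44
n=45: 1·45 3·15 5·9 9·5 15·3 45·1  φ→[1+2+4+6+8+24]=45
d|46:{46,23,2,1}  Σφ=22+22+1+1=46
n=47: 47·1 1·47  φ→[46+1]=47

39, 40, 41, 42, 43, 44, 45, 46, 47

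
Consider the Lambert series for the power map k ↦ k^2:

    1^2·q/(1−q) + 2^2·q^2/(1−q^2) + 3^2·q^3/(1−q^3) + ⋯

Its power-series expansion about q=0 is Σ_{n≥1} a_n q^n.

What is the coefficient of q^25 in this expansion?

d|25:{25,5,1}  Σf=625+25+1=651

a_25 = 651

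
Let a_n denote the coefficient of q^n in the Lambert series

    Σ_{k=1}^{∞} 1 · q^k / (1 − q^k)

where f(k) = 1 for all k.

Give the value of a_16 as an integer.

q^16  k|16↦f(k): 16:1 8:1 4:1 2:1 1:1  a_16=5

a_16 = 5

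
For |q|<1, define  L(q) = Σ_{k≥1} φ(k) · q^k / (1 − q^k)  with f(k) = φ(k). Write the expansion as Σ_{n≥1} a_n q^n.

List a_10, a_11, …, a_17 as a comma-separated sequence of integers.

n=10: 10·1 5·2 2·5 1·10  φ→[4+4+1+1]=10
n=11: 11·1 1·11  φ→[10+1]=11
d|12:{1,2,3,4,6,12}  Σφ=1+1+2+2+2+4=12
[q^13] φ(13)=12,φ(1)=1 ⇒ 13
n=14: 14·1 7·2 2·7 1·14  φ→[6+6+1+1]=14
n=15: 1·15 3·5 5·3 15·1  φ→[1+2+4+8]=15
[q^16] φ(16)=8,φ(8)=4,φ(4)=2,φ(2)=1,φ(1)=1 ⇒ 16
n=17: 1·17 17·1  φ→[1+16]=17

10, 11, 12, 13, 14, 15, 16, 17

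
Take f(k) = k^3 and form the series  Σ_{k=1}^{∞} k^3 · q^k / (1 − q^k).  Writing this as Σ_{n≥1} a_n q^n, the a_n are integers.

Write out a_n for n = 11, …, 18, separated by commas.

1332, 2044, 2198, 3096, 3528, 4681, 4914, 6813

[q^11] f(1)=1,f(11)=1331 ⇒ 1332
n=12: 12·1 6·2 4·3 3·4 2·6 1·12  f→[1728+216+64+27+8+1]=2044
[q^13] f(13)=2197,f(1)=1 ⇒ 2198
n=14: 1·14 2·7 7·2 14·1  f→[1+8+343+2744]=3096
d|15:{15,5,3,1}  Σf=3375+125+27+1=3528
n=16: 1·16 2·8 4·4 8·2 16·1  f→[1+8+64+512+4096]=4681
n=17: 17·1 1·17  f→[4913+1]=4914
d|18:{18,9,6,3,2,1}  Σf=5832+729+216+27+8+1=6813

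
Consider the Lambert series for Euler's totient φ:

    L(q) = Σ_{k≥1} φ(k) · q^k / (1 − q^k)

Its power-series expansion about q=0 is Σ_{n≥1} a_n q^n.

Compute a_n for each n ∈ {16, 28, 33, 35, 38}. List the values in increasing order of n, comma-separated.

[q^16] φ(1)=1,φ(2)=1,φ(4)=2,φ(8)=4,φ(16)=8 ⇒ 16
q^28  k|28↦φ(k): 1:1 2:1 4:2 7:6 14:6 28:12  a_28=28
q^33  k|33↦φ(k): 1:1 3:2 11:10 33:20  a_33=33
d|35:{1,5,7,35}  Σφ=1+4+6+24=35
d|38:{38,19,2,1}  Σφ=18+18+1+1=38

16, 28, 33, 35, 38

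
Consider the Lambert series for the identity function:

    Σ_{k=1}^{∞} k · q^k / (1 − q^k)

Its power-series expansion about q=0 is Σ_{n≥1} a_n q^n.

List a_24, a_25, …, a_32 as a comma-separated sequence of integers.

[q^24] f(24)=24,f(12)=12,f(8)=8,f(6)=6,f(4)=4,f(3)=3,f(2)=2,f(1)=1 ⇒ 60
n=25: 1·25 5·5 25·1  f→[1+5+25]=31
n=26: 1·26 2·13 13·2 26·1  f→[1+2+13+26]=42
d|27:{27,9,3,1}  Σf=27+9+3+1=40
d|28:{28,14,7,4,2,1}  Σf=28+14+7+4+2+1=56
q^29  k|29↦f(k): 1:1 29:29  a_29=30
d|30:{30,15,10,6,5,3,2,1}  Σf=30+15+10+6+5+3+2+1=72
[q^31] f(1)=1,f(31)=31 ⇒ 32
d|32:{32,16,8,4,2,1}  Σf=32+16+8+4+2+1=63

60, 31, 42, 40, 56, 30, 72, 32, 63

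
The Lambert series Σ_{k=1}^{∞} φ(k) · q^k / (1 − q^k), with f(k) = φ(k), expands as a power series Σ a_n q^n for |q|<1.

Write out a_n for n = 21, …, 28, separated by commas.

q^21  k|21↦φ(k): 1:1 3:2 7:6 21:12  a_21=21
d|22:{1,2,11,22}  Σφ=1+1+10+10=22
d|23:{23,1}  Σφ=22+1=23
q^24  k|24↦φ(k): 1:1 2:1 3:2 4:2 6:2 8:4 12:4 24:8  a_24=24
q^25  k|25↦φ(k): 25:20 5:4 1:1  a_25=25
[q^26] φ(1)=1,φ(2)=1,φ(13)=12,φ(26)=12 ⇒ 26
d|27:{1,3,9,27}  Σφ=1+2+6+18=27
d|28:{1,2,4,7,14,28}  Σφ=1+1+2+6+6+12=28

21, 22, 23, 24, 25, 26, 27, 28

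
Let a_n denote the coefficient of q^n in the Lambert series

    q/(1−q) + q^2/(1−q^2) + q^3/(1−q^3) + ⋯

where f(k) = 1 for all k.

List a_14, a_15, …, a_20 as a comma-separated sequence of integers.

n=14: 14·1 7·2 2·7 1·14  f→[1+1+1+1]=4
q^15  k|15↦f(k): 1:1 3:1 5:1 15:1  a_15=4
q^16  k|16↦f(k): 16:1 8:1 4:1 2:1 1:1  a_16=5
[q^17] f(17)=1,f(1)=1 ⇒ 2
[q^18] f(18)=1,f(9)=1,f(6)=1,f(3)=1,f(2)=1,f(1)=1 ⇒ 6
q^19  k|19↦f(k): 19:1 1:1  a_19=2
[q^20] f(1)=1,f(2)=1,f(4)=1,f(5)=1,f(10)=1,f(20)=1 ⇒ 6

4, 4, 5, 2, 6, 2, 6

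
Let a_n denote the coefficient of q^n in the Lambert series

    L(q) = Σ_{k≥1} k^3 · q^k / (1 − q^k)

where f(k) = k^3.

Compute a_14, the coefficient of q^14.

d|14:{14,7,2,1}  Σf=2744+343+8+1=3096

a_14 = 3096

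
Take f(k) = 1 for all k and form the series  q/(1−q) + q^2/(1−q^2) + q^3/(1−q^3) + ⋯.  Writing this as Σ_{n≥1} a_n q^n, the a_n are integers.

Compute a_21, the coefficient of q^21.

[q^21] f(1)=1,f(3)=1,f(7)=1,f(21)=1 ⇒ 4

a_21 = 4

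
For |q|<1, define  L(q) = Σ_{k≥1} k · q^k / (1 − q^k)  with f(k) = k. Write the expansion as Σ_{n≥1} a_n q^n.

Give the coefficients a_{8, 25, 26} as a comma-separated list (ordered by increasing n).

d|8:{8,4,2,1}  Σf=8+4+2+1=15
d|25:{25,5,1}  Σf=25+5+1=31
q^26  k|26↦f(k): 1:1 2:2 13:13 26:26  a_26=42

15, 31, 42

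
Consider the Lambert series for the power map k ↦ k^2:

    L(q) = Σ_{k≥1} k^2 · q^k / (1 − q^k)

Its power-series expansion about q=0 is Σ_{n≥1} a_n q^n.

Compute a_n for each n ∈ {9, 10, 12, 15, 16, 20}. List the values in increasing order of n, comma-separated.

d|9:{1,3,9}  Σf=1+9+81=91
[q^10] f(10)=100,f(5)=25,f(2)=4,f(1)=1 ⇒ 130
q^12  k|12↦f(k): 1:1 2:4 3:9 4:16 6:36 12:144  a_12=210
q^15  k|15↦f(k): 15:225 5:25 3:9 1:1  a_15=260
d|16:{16,8,4,2,1}  Σf=256+64+16+4+1=341
q^20  k|20↦f(k): 20:400 10:100 5:25 4:16 2:4 1:1  a_20=546

91, 130, 210, 260, 341, 546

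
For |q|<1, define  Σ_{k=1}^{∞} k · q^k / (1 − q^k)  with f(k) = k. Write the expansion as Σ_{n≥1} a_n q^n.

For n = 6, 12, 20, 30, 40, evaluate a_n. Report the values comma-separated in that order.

12, 28, 42, 72, 90

d|6:{1,2,3,6}  Σf=1+2+3+6=12
n=12: 1·12 2·6 3·4 4·3 6·2 12·1  f→[1+2+3+4+6+12]=28
q^20  k|20↦f(k): 20:20 10:10 5:5 4:4 2:2 1:1  a_20=42
[q^30] f(30)=30,f(15)=15,f(10)=10,f(6)=6,f(5)=5,f(3)=3,f(2)=2,f(1)=1 ⇒ 72
d|40:{40,20,10,8,5,4,2,1}  Σf=40+20+10+8+5+4+2+1=90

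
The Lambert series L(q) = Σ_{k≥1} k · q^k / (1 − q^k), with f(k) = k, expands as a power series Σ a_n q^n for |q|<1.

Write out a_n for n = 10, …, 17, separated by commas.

18, 12, 28, 14, 24, 24, 31, 18

d|10:{1,2,5,10}  Σf=1+2+5+10=18
d|11:{1,11}  Σf=1+11=12
q^12  k|12↦f(k): 12:12 6:6 4:4 3:3 2:2 1:1  a_12=28
d|13:{13,1}  Σf=13+1=14
[q^14] f(1)=1,f(2)=2,f(7)=7,f(14)=14 ⇒ 24
n=15: 15·1 5·3 3·5 1·15  f→[15+5+3+1]=24
n=16: 16·1 8·2 4·4 2·8 1·16  f→[16+8+4+2+1]=31
q^17  k|17↦f(k): 17:17 1:1  a_17=18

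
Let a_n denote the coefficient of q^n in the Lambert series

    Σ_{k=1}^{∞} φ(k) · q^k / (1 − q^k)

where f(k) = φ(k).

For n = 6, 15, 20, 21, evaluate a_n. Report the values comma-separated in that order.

q^6  k|6↦φ(k): 1:1 2:1 3:2 6:2  a_6=6
d|15:{1,3,5,15}  Σφ=1+2+4+8=15
n=20: 1·20 2·10 4·5 5·4 10·2 20·1  φ→[1+1+2+4+4+8]=20
[q^21] φ(1)=1,φ(3)=2,φ(7)=6,φ(21)=12 ⇒ 21

6, 15, 20, 21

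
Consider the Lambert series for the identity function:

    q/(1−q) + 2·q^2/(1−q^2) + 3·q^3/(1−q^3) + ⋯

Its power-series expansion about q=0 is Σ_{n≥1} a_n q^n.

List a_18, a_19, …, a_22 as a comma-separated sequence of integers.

n=18: 1·18 2·9 3·6 6·3 9·2 18·1  f→[1+2+3+6+9+18]=39
[q^19] f(1)=1,f(19)=19 ⇒ 20
n=20: 1·20 2·10 4·5 5·4 10·2 20·1  f→[1+2+4+5+10+20]=42
q^21  k|21↦f(k): 1:1 3:3 7:7 21:21  a_21=32
n=22: 22·1 11·2 2·11 1·22  f→[22+11+2+1]=36

39, 20, 42, 32, 36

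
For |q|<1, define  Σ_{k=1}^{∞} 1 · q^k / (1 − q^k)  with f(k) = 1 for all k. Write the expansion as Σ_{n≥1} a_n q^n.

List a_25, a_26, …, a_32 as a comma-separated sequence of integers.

n=25: 25·1 5·5 1·25  f→[1+1+1]=3
q^26  k|26↦f(k): 1:1 2:1 13:1 26:1  a_26=4
[q^27] f(27)=1,f(9)=1,f(3)=1,f(1)=1 ⇒ 4
d|28:{1,2,4,7,14,28}  Σf=1+1+1+1+1+1=6
d|29:{1,29}  Σf=1+1=2
[q^30] f(30)=1,f(15)=1,f(10)=1,f(6)=1,f(5)=1,f(3)=1,f(2)=1,f(1)=1 ⇒ 8
[q^31] f(1)=1,f(31)=1 ⇒ 2
[q^32] f(1)=1,f(2)=1,f(4)=1,f(8)=1,f(16)=1,f(32)=1 ⇒ 6

3, 4, 4, 6, 2, 8, 2, 6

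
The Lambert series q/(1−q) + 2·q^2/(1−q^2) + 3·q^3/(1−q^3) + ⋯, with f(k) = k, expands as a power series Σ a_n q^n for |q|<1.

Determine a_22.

n=22: 22·1 11·2 2·11 1·22  f→[22+11+2+1]=36

a_22 = 36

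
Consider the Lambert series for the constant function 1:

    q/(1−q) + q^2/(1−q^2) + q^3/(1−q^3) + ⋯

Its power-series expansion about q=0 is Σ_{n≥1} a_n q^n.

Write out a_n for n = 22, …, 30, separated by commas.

4, 2, 8, 3, 4, 4, 6, 2, 8

n=22: 1·22 2·11 11·2 22·1  f→[1+1+1+1]=4
q^23  k|23↦f(k): 23:1 1:1  a_23=2
d|24:{1,2,3,4,6,8,12,24}  Σf=1+1+1+1+1+1+1+1=8
d|25:{1,5,25}  Σf=1+1+1=3
d|26:{26,13,2,1}  Σf=1+1+1+1=4
q^27  k|27↦f(k): 27:1 9:1 3:1 1:1  a_27=4
d|28:{1,2,4,7,14,28}  Σf=1+1+1+1+1+1=6
q^29  k|29↦f(k): 1:1 29:1  a_29=2
[q^30] f(30)=1,f(15)=1,f(10)=1,f(6)=1,f(5)=1,f(3)=1,f(2)=1,f(1)=1 ⇒ 8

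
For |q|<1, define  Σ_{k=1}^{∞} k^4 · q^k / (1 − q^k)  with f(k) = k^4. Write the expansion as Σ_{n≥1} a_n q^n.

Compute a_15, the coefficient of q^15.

d|15:{15,5,3,1}  Σf=50625+625+81+1=51332

a_15 = 51332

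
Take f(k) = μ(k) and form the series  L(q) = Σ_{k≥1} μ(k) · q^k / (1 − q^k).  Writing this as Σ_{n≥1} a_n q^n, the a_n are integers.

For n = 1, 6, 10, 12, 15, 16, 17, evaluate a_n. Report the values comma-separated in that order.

q^1  k|1↦μ(k): 1:1  a_1=1
q^6  k|6↦μ(k): 6:1 3:-1 2:-1 1:1  a_6=0
[q^10] μ(10)=1,μ(5)=-1,μ(2)=-1,μ(1)=1 ⇒ 0
n=12: 12·1 6·2 4·3 3·4 2·6 1·12  μ→[0+1+0+(-1)+(-1)+1]=0
d|15:{1,3,5,15}  Σμ=1+(-1)+(-1)+1=0
n=16: 16·1 8·2 4·4 2·8 1·16  μ→[0+0+0+(-1)+1]=0
n=17: 1·17 17·1  μ→[1+(-1)]=0

1, 0, 0, 0, 0, 0, 0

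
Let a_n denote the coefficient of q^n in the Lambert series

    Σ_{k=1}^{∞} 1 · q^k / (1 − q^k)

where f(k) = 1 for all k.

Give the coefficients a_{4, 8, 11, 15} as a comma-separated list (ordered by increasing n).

3, 4, 2, 4

q^4  k|4↦f(k): 4:1 2:1 1:1  a_4=3
q^8  k|8↦f(k): 1:1 2:1 4:1 8:1  a_8=4
[q^11] f(11)=1,f(1)=1 ⇒ 2
[q^15] f(15)=1,f(5)=1,f(3)=1,f(1)=1 ⇒ 4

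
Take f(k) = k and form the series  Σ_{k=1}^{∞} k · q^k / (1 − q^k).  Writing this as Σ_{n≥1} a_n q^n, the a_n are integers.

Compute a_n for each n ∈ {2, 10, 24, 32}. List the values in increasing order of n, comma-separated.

3, 18, 60, 63

n=2: 2·1 1·2  f→[2+1]=3
[q^10] f(10)=10,f(5)=5,f(2)=2,f(1)=1 ⇒ 18
[q^24] f(24)=24,f(12)=12,f(8)=8,f(6)=6,f(4)=4,f(3)=3,f(2)=2,f(1)=1 ⇒ 60
[q^32] f(32)=32,f(16)=16,f(8)=8,f(4)=4,f(2)=2,f(1)=1 ⇒ 63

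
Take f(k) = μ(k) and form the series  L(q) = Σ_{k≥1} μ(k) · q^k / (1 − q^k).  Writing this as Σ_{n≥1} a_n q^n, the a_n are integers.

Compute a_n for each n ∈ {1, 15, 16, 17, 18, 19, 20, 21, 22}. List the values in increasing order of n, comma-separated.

1, 0, 0, 0, 0, 0, 0, 0, 0

n=1: 1·1  μ→[1]=1
q^15  k|15↦μ(k): 15:1 5:-1 3:-1 1:1  a_15=0
[q^16] μ(1)=1,μ(2)=-1,μ(4)=0,μ(8)=0,μ(16)=0 ⇒ 0
q^17  k|17↦μ(k): 17:-1 1:1  a_17=0
[q^18] μ(1)=1,μ(2)=-1,μ(3)=-1,μ(6)=1,μ(9)=0,μ(18)=0 ⇒ 0
n=19: 19·1 1·19  μ→[(-1)+1]=0
q^20  k|20↦μ(k): 1:1 2:-1 4:0 5:-1 10:1 20:0  a_20=0
q^21  k|21↦μ(k): 1:1 3:-1 7:-1 21:1  a_21=0
q^22  k|22↦μ(k): 22:1 11:-1 2:-1 1:1  a_22=0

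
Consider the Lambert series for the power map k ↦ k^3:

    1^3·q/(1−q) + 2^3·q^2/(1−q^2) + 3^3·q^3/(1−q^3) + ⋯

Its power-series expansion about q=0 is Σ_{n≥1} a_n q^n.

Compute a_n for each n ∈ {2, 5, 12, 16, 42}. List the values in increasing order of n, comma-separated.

9, 126, 2044, 4681, 86688

[q^2] f(2)=8,f(1)=1 ⇒ 9
d|5:{1,5}  Σf=1+125=126
[q^12] f(1)=1,f(2)=8,f(3)=27,f(4)=64,f(6)=216,f(12)=1728 ⇒ 2044
d|16:{1,2,4,8,16}  Σf=1+8+64+512+4096=4681
n=42: 42·1 21·2 14·3 7·6 6·7 3·14 2·21 1·42  f→[74088+9261+2744+343+216+27+8+1]=86688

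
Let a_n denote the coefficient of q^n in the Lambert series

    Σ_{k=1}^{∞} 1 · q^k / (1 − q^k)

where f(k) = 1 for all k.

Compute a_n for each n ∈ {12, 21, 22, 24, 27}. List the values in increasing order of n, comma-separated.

6, 4, 4, 8, 4

n=12: 12·1 6·2 4·3 3·4 2·6 1·12  f→[1+1+1+1+1+1]=6
[q^21] f(1)=1,f(3)=1,f(7)=1,f(21)=1 ⇒ 4
n=22: 1·22 2·11 11·2 22·1  f→[1+1+1+1]=4
q^24  k|24↦f(k): 1:1 2:1 3:1 4:1 6:1 8:1 12:1 24:1  a_24=8
n=27: 27·1 9·3 3·9 1·27  f→[1+1+1+1]=4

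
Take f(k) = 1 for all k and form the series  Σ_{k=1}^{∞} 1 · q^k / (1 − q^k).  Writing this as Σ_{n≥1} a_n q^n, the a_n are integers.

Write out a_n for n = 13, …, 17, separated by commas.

[q^13] f(13)=1,f(1)=1 ⇒ 2
q^14  k|14↦f(k): 1:1 2:1 7:1 14:1  a_14=4
[q^15] f(15)=1,f(5)=1,f(3)=1,f(1)=1 ⇒ 4
q^16  k|16↦f(k): 1:1 2:1 4:1 8:1 16:1  a_16=5
[q^17] f(17)=1,f(1)=1 ⇒ 2

2, 4, 4, 5, 2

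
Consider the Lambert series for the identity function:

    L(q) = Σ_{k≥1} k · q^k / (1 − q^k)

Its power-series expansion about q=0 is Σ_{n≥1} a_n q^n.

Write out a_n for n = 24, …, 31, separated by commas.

[q^24] f(24)=24,f(12)=12,f(8)=8,f(6)=6,f(4)=4,f(3)=3,f(2)=2,f(1)=1 ⇒ 60
d|25:{25,5,1}  Σf=25+5+1=31
[q^26] f(26)=26,f(13)=13,f(2)=2,f(1)=1 ⇒ 42
[q^27] f(27)=27,f(9)=9,f(3)=3,f(1)=1 ⇒ 40
[q^28] f(1)=1,f(2)=2,f(4)=4,f(7)=7,f(14)=14,f(28)=28 ⇒ 56
d|29:{1,29}  Σf=1+29=30
q^30  k|30↦f(k): 1:1 2:2 3:3 5:5 6:6 10:10 15:15 30:30  a_30=72
[q^31] f(31)=31,f(1)=1 ⇒ 32

60, 31, 42, 40, 56, 30, 72, 32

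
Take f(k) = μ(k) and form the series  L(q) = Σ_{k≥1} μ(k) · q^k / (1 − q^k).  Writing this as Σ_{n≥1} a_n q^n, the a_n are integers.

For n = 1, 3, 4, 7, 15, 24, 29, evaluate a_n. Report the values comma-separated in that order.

1, 0, 0, 0, 0, 0, 0

q^1  k|1↦μ(k): 1:1  a_1=1
d|3:{3,1}  Σμ=(-1)+1=0
[q^4] μ(4)=0,μ(2)=-1,μ(1)=1 ⇒ 0
q^7  k|7↦μ(k): 7:-1 1:1  a_7=0
n=15: 1·15 3·5 5·3 15·1  μ→[1+(-1)+(-1)+1]=0
n=24: 24·1 12·2 8·3 6·4 4·6 3·8 2·12 1·24  μ→[0+0+0+1+0+(-1)+(-1)+1]=0
d|29:{29,1}  Σμ=(-1)+1=0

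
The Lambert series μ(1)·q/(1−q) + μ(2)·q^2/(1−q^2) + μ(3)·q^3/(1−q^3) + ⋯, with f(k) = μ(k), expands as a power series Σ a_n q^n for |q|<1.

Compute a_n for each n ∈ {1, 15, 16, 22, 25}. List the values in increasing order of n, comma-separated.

q^1  k|1↦μ(k): 1:1  a_1=1
n=15: 15·1 5·3 3·5 1·15  μ→[1+(-1)+(-1)+1]=0
n=16: 1·16 2·8 4·4 8·2 16·1  μ→[1+(-1)+0+0+0]=0
q^22  k|22↦μ(k): 22:1 11:-1 2:-1 1:1  a_22=0
[q^25] μ(1)=1,μ(5)=-1,μ(25)=0 ⇒ 0

1, 0, 0, 0, 0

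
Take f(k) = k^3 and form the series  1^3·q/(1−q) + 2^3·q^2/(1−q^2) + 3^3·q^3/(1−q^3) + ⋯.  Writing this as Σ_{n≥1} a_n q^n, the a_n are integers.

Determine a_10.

a_10 = 1134

[q^10] f(1)=1,f(2)=8,f(5)=125,f(10)=1000 ⇒ 1134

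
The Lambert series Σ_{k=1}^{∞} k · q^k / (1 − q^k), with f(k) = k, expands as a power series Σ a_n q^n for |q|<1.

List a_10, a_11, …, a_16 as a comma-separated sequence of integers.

n=10: 10·1 5·2 2·5 1·10  f→[10+5+2+1]=18
d|11:{11,1}  Σf=11+1=12
[q^12] f(12)=12,f(6)=6,f(4)=4,f(3)=3,f(2)=2,f(1)=1 ⇒ 28
q^13  k|13↦f(k): 1:1 13:13  a_13=14
d|14:{14,7,2,1}  Σf=14+7+2+1=24
q^15  k|15↦f(k): 1:1 3:3 5:5 15:15  a_15=24
d|16:{1,2,4,8,16}  Σf=1+2+4+8+16=31

18, 12, 28, 14, 24, 24, 31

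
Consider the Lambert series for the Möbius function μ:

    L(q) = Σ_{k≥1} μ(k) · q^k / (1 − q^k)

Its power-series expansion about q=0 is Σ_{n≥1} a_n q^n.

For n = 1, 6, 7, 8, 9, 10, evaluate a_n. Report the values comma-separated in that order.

d|1:{1}  Σμ=1=1
d|6:{6,3,2,1}  Σμ=1+(-1)+(-1)+1=0
n=7: 1·7 7·1  μ→[1+(-1)]=0
[q^8] μ(1)=1,μ(2)=-1,μ(4)=0,μ(8)=0 ⇒ 0
[q^9] μ(9)=0,μ(3)=-1,μ(1)=1 ⇒ 0
[q^10] μ(10)=1,μ(5)=-1,μ(2)=-1,μ(1)=1 ⇒ 0

1, 0, 0, 0, 0, 0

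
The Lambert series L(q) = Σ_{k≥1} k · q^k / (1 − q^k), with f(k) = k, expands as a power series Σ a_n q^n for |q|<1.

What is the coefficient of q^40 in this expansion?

a_40 = 90

d|40:{1,2,4,5,8,10,20,40}  Σf=1+2+4+5+8+10+20+40=90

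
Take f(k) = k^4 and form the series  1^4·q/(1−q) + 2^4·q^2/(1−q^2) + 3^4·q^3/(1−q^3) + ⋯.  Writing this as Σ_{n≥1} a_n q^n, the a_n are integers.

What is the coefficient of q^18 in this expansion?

a_18 = 112931

q^18  k|18↦f(k): 1:1 2:16 3:81 6:1296 9:6561 18:104976  a_18=112931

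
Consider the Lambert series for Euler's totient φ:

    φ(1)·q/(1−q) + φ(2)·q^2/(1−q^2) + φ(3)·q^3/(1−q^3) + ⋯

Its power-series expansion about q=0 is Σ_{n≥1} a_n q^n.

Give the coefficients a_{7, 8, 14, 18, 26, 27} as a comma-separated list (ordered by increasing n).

d|7:{7,1}  Σφ=6+1=7
q^8  k|8↦φ(k): 1:1 2:1 4:2 8:4  a_8=8
q^14  k|14↦φ(k): 14:6 7:6 2:1 1:1  a_14=14
[q^18] φ(18)=6,φ(9)=6,φ(6)=2,φ(3)=2,φ(2)=1,φ(1)=1 ⇒ 18
[q^26] φ(1)=1,φ(2)=1,φ(13)=12,φ(26)=12 ⇒ 26
q^27  k|27↦φ(k): 1:1 3:2 9:6 27:18  a_27=27

7, 8, 14, 18, 26, 27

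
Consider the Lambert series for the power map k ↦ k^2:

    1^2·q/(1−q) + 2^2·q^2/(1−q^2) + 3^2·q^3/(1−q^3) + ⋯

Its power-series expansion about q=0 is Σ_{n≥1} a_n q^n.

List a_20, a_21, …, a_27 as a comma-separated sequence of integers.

546, 500, 610, 530, 850, 651, 850, 820

n=20: 20·1 10·2 5·4 4·5 2·10 1·20  f→[400+100+25+16+4+1]=546
[q^21] f(1)=1,f(3)=9,f(7)=49,f(21)=441 ⇒ 500
d|22:{22,11,2,1}  Σf=484+121+4+1=610
q^23  k|23↦f(k): 1:1 23:529  a_23=530
[q^24] f(1)=1,f(2)=4,f(3)=9,f(4)=16,f(6)=36,f(8)=64,f(12)=144,f(24)=576 ⇒ 850
n=25: 25·1 5·5 1·25  f→[625+25+1]=651
[q^26] f(1)=1,f(2)=4,f(13)=169,f(26)=676 ⇒ 850
[q^27] f(27)=729,f(9)=81,f(3)=9,f(1)=1 ⇒ 820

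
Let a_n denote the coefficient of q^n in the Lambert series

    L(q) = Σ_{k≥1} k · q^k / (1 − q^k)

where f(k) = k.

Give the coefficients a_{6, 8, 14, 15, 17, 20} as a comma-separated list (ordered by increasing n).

12, 15, 24, 24, 18, 42

q^6  k|6↦f(k): 6:6 3:3 2:2 1:1  a_6=12
n=8: 8·1 4·2 2·4 1·8  f→[8+4+2+1]=15
n=14: 14·1 7·2 2·7 1·14  f→[14+7+2+1]=24
d|15:{1,3,5,15}  Σf=1+3+5+15=24
d|17:{1,17}  Σf=1+17=18
n=20: 20·1 10·2 5·4 4·5 2·10 1·20  f→[20+10+5+4+2+1]=42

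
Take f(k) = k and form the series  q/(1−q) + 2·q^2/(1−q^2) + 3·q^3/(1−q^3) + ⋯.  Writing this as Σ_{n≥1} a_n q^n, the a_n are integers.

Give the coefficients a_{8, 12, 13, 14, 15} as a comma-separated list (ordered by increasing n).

d|8:{1,2,4,8}  Σf=1+2+4+8=15
d|12:{12,6,4,3,2,1}  Σf=12+6+4+3+2+1=28
n=13: 13·1 1·13  f→[13+1]=14
[q^14] f(1)=1,f(2)=2,f(7)=7,f(14)=14 ⇒ 24
[q^15] f(1)=1,f(3)=3,f(5)=5,f(15)=15 ⇒ 24

15, 28, 14, 24, 24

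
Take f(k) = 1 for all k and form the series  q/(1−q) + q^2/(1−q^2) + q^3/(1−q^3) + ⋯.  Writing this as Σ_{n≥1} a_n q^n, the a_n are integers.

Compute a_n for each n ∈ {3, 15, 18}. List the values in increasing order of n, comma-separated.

q^3  k|3↦f(k): 3:1 1:1  a_3=2
[q^15] f(1)=1,f(3)=1,f(5)=1,f(15)=1 ⇒ 4
[q^18] f(1)=1,f(2)=1,f(3)=1,f(6)=1,f(9)=1,f(18)=1 ⇒ 6

2, 4, 6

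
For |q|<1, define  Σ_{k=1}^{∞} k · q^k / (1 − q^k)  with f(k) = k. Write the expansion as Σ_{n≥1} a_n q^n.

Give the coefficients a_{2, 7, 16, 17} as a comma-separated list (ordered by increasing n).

3, 8, 31, 18

q^2  k|2↦f(k): 2:2 1:1  a_2=3
q^7  k|7↦f(k): 1:1 7:7  a_7=8
[q^16] f(1)=1,f(2)=2,f(4)=4,f(8)=8,f(16)=16 ⇒ 31
n=17: 1·17 17·1  f→[1+17]=18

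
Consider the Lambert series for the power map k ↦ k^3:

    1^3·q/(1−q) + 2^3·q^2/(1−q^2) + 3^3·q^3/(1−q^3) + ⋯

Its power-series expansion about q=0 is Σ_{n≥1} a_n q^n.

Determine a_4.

a_4 = 73

n=4: 4·1 2·2 1·4  f→[64+8+1]=73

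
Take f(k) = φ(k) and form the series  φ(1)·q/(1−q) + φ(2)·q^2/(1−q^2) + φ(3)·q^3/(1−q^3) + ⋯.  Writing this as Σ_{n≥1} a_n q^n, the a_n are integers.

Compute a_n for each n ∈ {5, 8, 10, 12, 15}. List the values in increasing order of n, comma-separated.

d|5:{1,5}  Σφ=1+4=5
d|8:{8,4,2,1}  Σφ=4+2+1+1=8
d|10:{10,5,2,1}  Σφ=4+4+1+1=10
q^12  k|12↦φ(k): 1:1 2:1 3:2 4:2 6:2 12:4  a_12=12
n=15: 15·1 5·3 3·5 1·15  φ→[8+4+2+1]=15

5, 8, 10, 12, 15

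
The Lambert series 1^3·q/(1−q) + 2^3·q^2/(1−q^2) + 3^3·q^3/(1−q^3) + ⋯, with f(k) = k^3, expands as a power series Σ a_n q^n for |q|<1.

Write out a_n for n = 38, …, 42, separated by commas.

61740, 61544, 73710, 68922, 86688

n=38: 38·1 19·2 2·19 1·38  f→[54872+6859+8+1]=61740
[q^39] f(1)=1,f(3)=27,f(13)=2197,f(39)=59319 ⇒ 61544
n=40: 1·40 2·20 4·10 5·8 8·5 10·4 20·2 40·1  f→[1+8+64+125+512+1000+8000+64000]=73710
q^41  k|41↦f(k): 1:1 41:68921  a_41=68922
d|42:{42,21,14,7,6,3,2,1}  Σf=74088+9261+2744+343+216+27+8+1=86688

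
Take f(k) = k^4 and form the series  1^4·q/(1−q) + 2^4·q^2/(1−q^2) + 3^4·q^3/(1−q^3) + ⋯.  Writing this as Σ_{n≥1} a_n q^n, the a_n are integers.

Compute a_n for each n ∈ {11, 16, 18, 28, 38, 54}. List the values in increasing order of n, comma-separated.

[q^11] f(1)=1,f(11)=14641 ⇒ 14642
n=16: 1·16 2·8 4·4 8·2 16·1  f→[1+16+256+4096+65536]=69905
n=18: 1·18 2·9 3·6 6·3 9·2 18·1  f→[1+16+81+1296+6561+104976]=112931
n=28: 28·1 14·2 7·4 4·7 2·14 1·28  f→[614656+38416+2401+256+16+1]=655746
[q^38] f(1)=1,f(2)=16,f(19)=130321,f(38)=2085136 ⇒ 2215474
q^54  k|54↦f(k): 54:8503056 27:531441 18:104976 9:6561 6:1296 3:81 2:16 1:1  a_54=9147428

14642, 69905, 112931, 655746, 2215474, 9147428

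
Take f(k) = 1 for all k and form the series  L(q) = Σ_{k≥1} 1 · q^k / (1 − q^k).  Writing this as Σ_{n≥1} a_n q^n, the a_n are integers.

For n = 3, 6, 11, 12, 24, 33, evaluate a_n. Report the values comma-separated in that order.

2, 4, 2, 6, 8, 4

d|3:{3,1}  Σf=1+1=2
q^6  k|6↦f(k): 6:1 3:1 2:1 1:1  a_6=4
n=11: 11·1 1·11  f→[1+1]=2
q^12  k|12↦f(k): 1:1 2:1 3:1 4:1 6:1 12:1  a_12=6
n=24: 24·1 12·2 8·3 6·4 4·6 3·8 2·12 1·24  f→[1+1+1+1+1+1+1+1]=8
[q^33] f(1)=1,f(3)=1,f(11)=1,f(33)=1 ⇒ 4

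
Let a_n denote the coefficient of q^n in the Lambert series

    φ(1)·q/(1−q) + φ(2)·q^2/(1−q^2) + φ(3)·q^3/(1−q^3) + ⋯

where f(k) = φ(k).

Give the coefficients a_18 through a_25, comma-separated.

n=18: 1·18 2·9 3·6 6·3 9·2 18·1  φ→[1+1+2+2+6+6]=18
n=19: 19·1 1·19  φ→[18+1]=19
[q^20] φ(1)=1,φ(2)=1,φ(4)=2,φ(5)=4,φ(10)=4,φ(20)=8 ⇒ 20
n=21: 1·21 3·7 7·3 21·1  φ→[1+2+6+12]=21
d|22:{1,2,11,22}  Σφ=1+1+10+10=22
n=23: 23·1 1·23  φ→[22+1]=23
[q^24] φ(24)=8,φ(12)=4,φ(8)=4,φ(6)=2,φ(4)=2,φ(3)=2,φ(2)=1,φ(1)=1 ⇒ 24
[q^25] φ(25)=20,φ(5)=4,φ(1)=1 ⇒ 25

18, 19, 20, 21, 22, 23, 24, 25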